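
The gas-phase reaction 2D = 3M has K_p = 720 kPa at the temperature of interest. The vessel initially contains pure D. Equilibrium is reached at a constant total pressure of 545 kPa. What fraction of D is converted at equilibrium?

Take 1 mol D as basis and let X be its fractional conversion, so ξ = 0.5X.
Mole table: n_D = 1 − X; n_M = 1.5X.
Total moles n_T = 1 + 0.5X.
Mole fractions y_i = n_i/n_T; K_p = p_M^3 / (p_D^2) with p_i = y_i·P.
Substituting and setting equal to 720 kPa gives a polynomial in X; the root in (0,1) is X = 0.498.

X = 0.498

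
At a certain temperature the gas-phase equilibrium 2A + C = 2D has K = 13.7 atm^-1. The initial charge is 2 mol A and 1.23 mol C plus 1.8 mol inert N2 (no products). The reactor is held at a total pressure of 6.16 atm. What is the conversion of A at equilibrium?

Let X = conversion of A (basis 2 mol A); extent of reaction ξ = X.
Species balance: n_A = 2 − 2X; n_C = 1.23 − X; n_D = 2X; n_I = 1.8 (inert).
n_T = Σnᵢ = 5.03 − X.
Mole fractions y_i = n_i/n_T; K = p_D^2 / (p_A^2 p_C) with p_i = y_i·P.
Substituting and setting equal to 13.7 atm^-1 gives a polynomial in X; the root in (0,1) is X = 0.754.

X = 0.754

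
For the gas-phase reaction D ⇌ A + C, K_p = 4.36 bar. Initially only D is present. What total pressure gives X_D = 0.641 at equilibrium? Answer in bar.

Basis: 1 mol D initially; let X = conversion of D. Extent ξ = X.
Moles: n_D = 1 − X; n_A = X; n_C = X.
n_T = Σnᵢ = 1 + X.
K_p = p_A p_C / (p_D) with p_i = (n_i/n_T)·P.
At X = 0.641: the mole-fraction product g(X) = Π y_i^ν_i = 0.6974. Since K_p = g(X)·P^{1}, P = (K_p/g)^(1/1) = (4.36/0.6974)^(1/1) = 6.25 bar.

P = 6.25 bar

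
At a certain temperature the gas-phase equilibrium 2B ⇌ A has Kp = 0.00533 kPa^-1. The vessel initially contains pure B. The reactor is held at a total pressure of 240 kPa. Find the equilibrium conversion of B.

X = 0.596

Take 1 mol B as basis and let X be its fractional conversion, so ξ = 0.5X.
Mole table: n_B = 1 − X; n_A = 0.5X.
Total moles n_T = 1 − 0.5X.
With p_i = (n_i/n_T)P, Kp = p_A / (p_B^2).
Substituting and setting equal to 0.00533 kPa^-1 gives a polynomial in X; the root in (0,1) is X = 0.596.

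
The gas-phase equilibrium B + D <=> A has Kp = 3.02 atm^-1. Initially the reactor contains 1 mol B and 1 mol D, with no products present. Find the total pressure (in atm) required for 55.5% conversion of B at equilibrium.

Take 1 mol B as basis and let X be its fractional conversion, so ξ = X.
Moles: n_B = 1 − X; n_D = 1 − X; n_A = X.
n_T = Σnᵢ = 2 − X.
Kp = p_A / (p_B p_D) with p_i = (n_i/n_T)·P.
At X = 0.555: the mole-fraction product g(X) = Π y_i^ν_i = 4.05. Since Kp = g(X)·P^{-1}, P = (g/Kp)^(1/1) = (4.05/3.02)^(1/1) = 1.34 atm.

P = 1.34 atm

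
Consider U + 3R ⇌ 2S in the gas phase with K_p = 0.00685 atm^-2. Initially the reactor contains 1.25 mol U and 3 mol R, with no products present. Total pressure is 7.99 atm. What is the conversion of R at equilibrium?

Basis: 3 mol R initially; let X = conversion of R. Extent ξ = X.
At extent ξ: n_U = 1.25 − X; n_R = 3 − 3X; n_S = 2X.
Summing: n_T = 4.25 − 2X.
y_i = n_i/n_T, p_i = y_i·P. K_p = p_S^2 / (p_U p_R^3).
Substituting and setting equal to 0.00685 atm^-2 gives a polynomial in X; the root in (0,1) is X = 0.280.

X = 0.280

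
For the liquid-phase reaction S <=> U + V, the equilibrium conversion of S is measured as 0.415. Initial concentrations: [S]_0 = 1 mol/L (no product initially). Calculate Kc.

Let X = conversion of S.
Concentrations: [S] = 1 − 1X; [U] = 1X; [V] = 1X.
At X = 0.415: [S] = 0.585, [U] = 0.415, [V] = 0.415.
Kc = [U] [V] / ([S]) = 0.294 mol/L.

Kc = 0.294 mol/L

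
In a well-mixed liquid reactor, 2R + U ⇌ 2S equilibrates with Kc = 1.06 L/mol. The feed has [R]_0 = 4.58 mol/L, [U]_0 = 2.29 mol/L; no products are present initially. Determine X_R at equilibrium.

Let X = conversion of R; extent ξ = 4.58X/2 mol/L.
Concentrations: [R] = 4.58 − 4.58X; [U] = 2.29 − 2.29X; [S] = 4.58X.
Kc = [S]^2 / ([R]^2 [U]).
This equals 1.06 at X = 0.519 (the root in 0 < X < 1).

X = 0.519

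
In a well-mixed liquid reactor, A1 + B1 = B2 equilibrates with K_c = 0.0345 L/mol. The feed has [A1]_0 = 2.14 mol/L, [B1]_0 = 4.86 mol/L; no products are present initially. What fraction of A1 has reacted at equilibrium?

X = 0.136

Let X = conversion of A1; extent ξ = 2.14·X mol/L.
Concentrations: [A1] = 2.14 − 2.14X; [B1] = 4.86 − 2.14X; [B2] = 2.14X.
K_c = [B2] / ([A1] [B1]).
This equals 0.0345 at X = 0.136 (the root in 0 < X < 1).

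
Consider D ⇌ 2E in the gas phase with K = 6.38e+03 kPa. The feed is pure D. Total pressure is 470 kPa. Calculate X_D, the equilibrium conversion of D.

Take 1 mol D as basis and let X be its fractional conversion, so ξ = X.
At extent ξ: n_D = 1 − X; n_E = 2X.
Summing: n_T = 1 + X.
y_i = n_i/n_T, p_i = y_i·P. K = p_E^2 / (p_D).
This yields a degree-2 equation in X; solving on (0,1), X = 0.879.

X = 0.879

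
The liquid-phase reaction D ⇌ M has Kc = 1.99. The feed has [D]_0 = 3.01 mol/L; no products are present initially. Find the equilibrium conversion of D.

X = 0.666

Let X = conversion of D; extent ξ = 3.01·X mol/L.
Concentrations: [D] = 3.01 − 3.01X; [M] = 3.01X.
Kc = [M] / ([D]).
Setting equal to 1.99 and solving for X on (0,1) gives X = 0.666.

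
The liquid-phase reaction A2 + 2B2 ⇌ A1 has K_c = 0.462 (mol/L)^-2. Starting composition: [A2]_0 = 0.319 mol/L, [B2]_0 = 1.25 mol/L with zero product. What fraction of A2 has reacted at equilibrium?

X = 0.332

Let X = conversion of A2; extent ξ = 0.319·X mol/L.
Concentrations: [A2] = 0.319 − 0.319X; [B2] = 1.25 − 0.638X; [A1] = 0.319X.
K_c = [A1] / ([A2] [B2]^2).
This equals 0.462 at X = 0.332 (the root in 0 < X < 1).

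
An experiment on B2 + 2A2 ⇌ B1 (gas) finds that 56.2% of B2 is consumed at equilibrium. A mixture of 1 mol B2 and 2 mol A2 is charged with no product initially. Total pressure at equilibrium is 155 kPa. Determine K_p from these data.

K_p = 0.000245 kPa^-2

Basis: 1 mol B2 initially; let X = conversion of B2. Extent ξ = X.
Moles: n_B2 = 1 − X; n_A2 = 2 − 2X; n_B1 = X.
Total moles n_T = 3 − 2X.
At X = 0.562: n_B2 = 0.438, n_A2 = 0.876, n_B1 = 0.562, n_T = 1.88.
p_i = (n_i/n_T)·P. K_p = p_B1 / (p_B2 p_A2^2) = 0.000245 kPa^-2.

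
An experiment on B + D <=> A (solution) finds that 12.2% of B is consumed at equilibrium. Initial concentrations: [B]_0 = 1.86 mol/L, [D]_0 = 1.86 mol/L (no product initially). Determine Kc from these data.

Let X = conversion of B.
Concentrations: [B] = 1.86 − 1.86X; [D] = 1.86 − 1.86X; [A] = 1.86X.
At X = 0.122: [B] = 1.63, [D] = 1.63, [A] = 0.227.
Kc = [A] / ([B] [D]) = 0.0851 L/mol.

Kc = 0.0851 L/mol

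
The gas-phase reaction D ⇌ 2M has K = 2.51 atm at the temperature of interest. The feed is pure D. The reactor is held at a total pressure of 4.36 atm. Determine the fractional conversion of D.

X = 0.355

Let X = conversion of D (basis 1 mol D); extent of reaction ξ = X.
At extent ξ: n_D = 1 − X; n_M = 2X.
n_T = Σnᵢ = 1 + X.
Mole fractions y_i = n_i/n_T; K = p_M^2 / (p_D) with p_i = y_i·P.
Substituting and setting equal to 2.51 atm gives a polynomial in X; the root in (0,1) is X = 0.355.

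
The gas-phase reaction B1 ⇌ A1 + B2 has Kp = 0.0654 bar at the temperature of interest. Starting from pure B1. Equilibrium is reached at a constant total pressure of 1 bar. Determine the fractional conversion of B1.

X = 0.248

Basis: 1 mol B1 initially; let X = conversion of B1. Extent ξ = X.
Species balance: n_B1 = 1 − X; n_A1 = X; n_B2 = X.
Total moles n_T = 1 + X.
With p_i = (n_i/n_T)P, Kp = p_A1 p_B2 / (p_B1).
Substituting and setting equal to 0.0654 bar gives a polynomial in X; the root in (0,1) is X = 0.248.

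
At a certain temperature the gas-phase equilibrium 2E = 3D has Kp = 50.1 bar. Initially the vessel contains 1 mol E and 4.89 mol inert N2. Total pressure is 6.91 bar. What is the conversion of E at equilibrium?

Let X = conversion of E (basis 1 mol E); extent of reaction ξ = 0.5X.
Mole table: n_E = 1 − X; n_D = 1.5X; n_I = 4.89 (inert).
Summing: n_T = 5.89 + 0.5X.
y_i = n_i/n_T, p_i = y_i·P. Kp = p_D^3 / (p_E^2).
This yields a degree-3 equation in X; solving on (0,1), X = 0.804.

X = 0.804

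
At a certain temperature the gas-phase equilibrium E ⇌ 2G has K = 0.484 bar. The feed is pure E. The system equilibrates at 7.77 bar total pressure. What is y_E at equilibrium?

y_E = 0.780

Let X = conversion of E (basis 1 mol E); extent of reaction ξ = X.
At extent ξ: n_E = 1 − X; n_G = 2X.
n_T = Σnᵢ = 1 + X.
y_i = n_i/n_T, p_i = y_i·P. K = p_G^2 / (p_E).
Substituting and setting equal to 0.484 bar gives a polynomial in X; the root in (0,1) is X = 0.124.
Then n_E = 0.876, n_T = 1.12, so y_E = 0.780.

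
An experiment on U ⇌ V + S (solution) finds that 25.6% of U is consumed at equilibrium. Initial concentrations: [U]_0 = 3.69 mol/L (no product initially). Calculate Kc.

Let X = conversion of U.
Concentrations: [U] = 3.69 − 3.69X; [V] = 3.69X; [S] = 3.69X.
At X = 0.256: [U] = 2.75, [V] = 0.945, [S] = 0.945.
Kc = [V] [S] / ([U]) = 0.325 mol/L.

Kc = 0.325 mol/L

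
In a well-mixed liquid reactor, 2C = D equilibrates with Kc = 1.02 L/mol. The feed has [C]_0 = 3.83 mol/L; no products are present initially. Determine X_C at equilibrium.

Let X = conversion of C; extent ξ = 3.83X/2 mol/L.
Concentrations: [C] = 3.83 − 3.83X; [D] = 1.92X.
Kc = [D] / ([C]^2).
Equating to 1.02 L/mol: the physical root is X = 0.701.

X = 0.701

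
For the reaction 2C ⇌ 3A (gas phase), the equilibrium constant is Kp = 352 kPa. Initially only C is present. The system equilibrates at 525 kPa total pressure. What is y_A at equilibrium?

Take 1 mol C as basis and let X be its fractional conversion, so ξ = 0.5X.
Moles: n_C = 1 − X; n_A = 1.5X.
n_T = Σnᵢ = 1 + 0.5X.
y_i = n_i/n_T, p_i = y_i·P. Kp = p_A^3 / (p_C^2).
Equating to 352 kPa and solving on 0 < X < 1: X = 0.429.
Then n_A = 0.643, n_T = 1.21, so y_A = 0.529.

y_A = 0.529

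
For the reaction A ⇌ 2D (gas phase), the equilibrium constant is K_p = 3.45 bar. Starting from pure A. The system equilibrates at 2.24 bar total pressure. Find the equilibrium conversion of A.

X = 0.527

Let X = conversion of A (basis 1 mol A); extent of reaction ξ = X.
At extent ξ: n_A = 1 − X; n_D = 2X.
Summing: n_T = 1 + X.
Mole fractions y_i = n_i/n_T; K_p = p_D^2 / (p_A) with p_i = y_i·P.
Setting this equal to 3.45 bar and taking the physical root (0 < X < 1) gives X = 0.527.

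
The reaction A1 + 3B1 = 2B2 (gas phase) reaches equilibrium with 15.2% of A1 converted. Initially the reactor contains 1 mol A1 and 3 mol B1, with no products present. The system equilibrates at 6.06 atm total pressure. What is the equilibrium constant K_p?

Take 1 mol A1 as basis and let X be its fractional conversion, so ξ = X.
Species balance: n_A1 = 1 − X; n_B1 = 3 − 3X; n_B2 = 2X.
n_T = Σnᵢ = 4 − 2X.
At X = 0.152: n_A1 = 0.848, n_B1 = 2.54, n_B2 = 0.304, n_T = 3.7.
p_i = (n_i/n_T)·P. K_p = p_B2^2 / (p_A1 p_B1^3) = 0.00246 atm^-2.

K_p = 0.00246 atm^-2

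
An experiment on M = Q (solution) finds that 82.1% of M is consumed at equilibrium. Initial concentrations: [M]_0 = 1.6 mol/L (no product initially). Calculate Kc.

Let X = conversion of M.
Concentrations: [M] = 1.6 − 1.6X; [Q] = 1.6X.
At X = 0.821: [M] = 0.286, [Q] = 1.31.
Kc = [Q] / ([M]) = 4.59.

Kc = 4.59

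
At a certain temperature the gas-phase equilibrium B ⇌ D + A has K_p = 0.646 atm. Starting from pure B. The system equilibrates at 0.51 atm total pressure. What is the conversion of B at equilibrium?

Basis: 1 mol B initially; let X = conversion of B. Extent ξ = X.
At extent ξ: n_B = 1 − X; n_D = X; n_A = X.
n_T = Σnᵢ = 1 + X.
With p_i = (n_i/n_T)P, K_p = p_D p_A / (p_B).
This yields a degree-2 equation in X; solving on (0,1), X = 0.748.

X = 0.748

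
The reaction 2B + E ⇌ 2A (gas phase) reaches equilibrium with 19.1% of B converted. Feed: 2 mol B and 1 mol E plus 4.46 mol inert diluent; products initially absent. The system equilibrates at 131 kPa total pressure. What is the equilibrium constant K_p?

K_p = 0.00382 kPa^-1

Basis: 2 mol B initially; let X = conversion of B. Extent ξ = X.
Moles: n_B = 2 − 2X; n_E = 1 − X; n_A = 2X; n_I = 4.46 (inert).
Total moles n_T = 7.46 − X.
At X = 0.191: n_B = 1.62, n_E = 0.809, n_A = 0.382, n_T = 7.27.
p_i = (n_i/n_T)·P. K_p = p_A^2 / (p_B^2 p_E) = 0.00382 kPa^-1.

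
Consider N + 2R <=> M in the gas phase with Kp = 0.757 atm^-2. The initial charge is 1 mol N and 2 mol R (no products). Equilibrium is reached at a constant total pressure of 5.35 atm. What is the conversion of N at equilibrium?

X = 0.729

Basis: 1 mol N initially; let X = conversion of N. Extent ξ = X.
Moles: n_N = 1 − X; n_R = 2 − 2X; n_M = X.
Summing: n_T = 3 − 2X.
y_i = n_i/n_T, p_i = y_i·P. Kp = p_M / (p_N p_R^2).
Equating to 0.757 atm^-2 and solving on 0 < X < 1: X = 0.729.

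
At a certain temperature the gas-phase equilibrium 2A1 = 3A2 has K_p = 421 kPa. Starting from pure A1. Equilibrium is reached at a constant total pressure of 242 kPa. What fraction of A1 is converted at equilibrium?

Basis: 1 mol A1 initially; let X = conversion of A1. Extent ξ = 0.5X.
Moles: n_A1 = 1 − X; n_A2 = 1.5X.
Total moles n_T = 1 + 0.5X.
y_i = n_i/n_T, p_i = y_i·P. K_p = p_A2^3 / (p_A1^2).
Substituting and setting equal to 421 kPa gives a polynomial in X; the root in (0,1) is X = 0.527.

X = 0.527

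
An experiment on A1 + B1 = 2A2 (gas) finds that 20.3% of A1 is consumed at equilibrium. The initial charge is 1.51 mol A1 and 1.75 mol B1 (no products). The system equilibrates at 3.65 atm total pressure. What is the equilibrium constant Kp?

Kp = 0.216

Let X = conversion of A1 (basis 1.51 mol A1); extent of reaction ξ = 1.51X.
At extent ξ: n_A1 = 1.51 − 1.51X; n_B1 = 1.75 − 1.51X; n_A2 = 3.02X.
Total moles n_T = 3.26 (Δν = 0, constant).
At X = 0.203: n_A1 = 1.2, n_B1 = 1.44, n_A2 = 0.613, n_T = 3.26.
p_i = (n_i/n_T)·P. Kp = p_A2^2 / (p_A1 p_B1) = 0.216.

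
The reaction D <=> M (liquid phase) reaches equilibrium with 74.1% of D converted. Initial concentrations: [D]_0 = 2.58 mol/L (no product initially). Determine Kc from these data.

Let X = conversion of D.
Concentrations: [D] = 2.58 − 2.58X; [M] = 2.58X.
At X = 0.741: [D] = 0.668, [M] = 1.91.
Kc = [M] / ([D]) = 2.86.

Kc = 2.86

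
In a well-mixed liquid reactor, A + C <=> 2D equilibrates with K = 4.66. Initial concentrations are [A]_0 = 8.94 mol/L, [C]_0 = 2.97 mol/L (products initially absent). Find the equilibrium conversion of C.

X = 0.772

Let X = conversion of C; extent ξ = 2.97·X mol/L.
Concentrations: [A] = 8.94 − 2.97X; [C] = 2.97 − 2.97X; [D] = 5.94X.
K = [D]^2 / ([A] [C]).
Setting equal to 4.66 and solving for X on (0,1) gives X = 0.772.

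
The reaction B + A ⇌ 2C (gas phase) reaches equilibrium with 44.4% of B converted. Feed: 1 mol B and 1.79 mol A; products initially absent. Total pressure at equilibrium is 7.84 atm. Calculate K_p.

Take 1 mol B as basis and let X be its fractional conversion, so ξ = X.
Moles: n_B = 1 − X; n_A = 1.79 − X; n_C = 2X.
n_T stays at 2.79 (no change in mole number).
At X = 0.444: n_B = 0.556, n_A = 1.35, n_C = 0.888, n_T = 2.79.
p_i = (n_i/n_T)·P. K_p = p_C^2 / (p_B p_A) = 1.05.

K_p = 1.05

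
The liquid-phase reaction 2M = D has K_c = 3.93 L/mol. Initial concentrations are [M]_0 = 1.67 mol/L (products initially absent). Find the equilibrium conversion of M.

X = 0.759

Let X = conversion of M; extent ξ = 1.67X/2 mol/L.
Concentrations: [M] = 1.67 − 1.67X; [D] = 0.835X.
K_c = [D] / ([M]^2).
Equating to 3.93 L/mol: the physical root is X = 0.759.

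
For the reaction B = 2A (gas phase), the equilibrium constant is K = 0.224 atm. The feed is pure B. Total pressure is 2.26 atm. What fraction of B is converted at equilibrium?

X = 0.155

Take 1 mol B as basis and let X be its fractional conversion, so ξ = X.
Species balance: n_B = 1 − X; n_A = 2X.
n_T = Σnᵢ = 1 + X.
With p_i = (n_i/n_T)P, K = p_A^2 / (p_B).
Substituting and setting equal to 0.224 atm gives a polynomial in X; the root in (0,1) is X = 0.155.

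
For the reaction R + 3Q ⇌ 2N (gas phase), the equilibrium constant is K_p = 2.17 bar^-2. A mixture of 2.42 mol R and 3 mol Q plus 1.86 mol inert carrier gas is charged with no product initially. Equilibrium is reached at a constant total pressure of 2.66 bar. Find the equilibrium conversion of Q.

Let X = conversion of Q (basis 3 mol Q); extent of reaction ξ = X.
Moles: n_R = 2.42 − X; n_Q = 3 − 3X; n_N = 2X; n_I = 1.86 (inert).
n_T = Σnᵢ = 7.28 − 2X.
With p_i = (n_i/n_T)P, K_p = p_N^2 / (p_R p_Q^3).
Setting this equal to 2.17 bar^-2 and taking the physical root (0 < X < 1) gives X = 0.591.

X = 0.591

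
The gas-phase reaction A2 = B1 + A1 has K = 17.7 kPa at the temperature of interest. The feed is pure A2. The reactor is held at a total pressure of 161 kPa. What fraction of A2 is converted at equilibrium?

Take 1 mol A2 as basis and let X be its fractional conversion, so ξ = X.
Moles: n_A2 = 1 − X; n_B1 = X; n_A1 = X.
Summing: n_T = 1 + X.
y_i = n_i/n_T, p_i = y_i·P. K = p_B1 p_A1 / (p_A2).
Equating to 17.7 kPa and solving on 0 < X < 1: X = 0.315.

X = 0.315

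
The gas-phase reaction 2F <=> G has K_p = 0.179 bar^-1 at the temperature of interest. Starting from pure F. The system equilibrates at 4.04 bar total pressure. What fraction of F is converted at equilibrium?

X = 0.493

Let X = conversion of F (basis 1 mol F); extent of reaction ξ = 0.5X.
At extent ξ: n_F = 1 − X; n_G = 0.5X.
n_T = Σnᵢ = 1 − 0.5X.
Mole fractions y_i = n_i/n_T; K_p = p_G / (p_F^2) with p_i = y_i·P.
Setting this equal to 0.179 bar^-1 and taking the physical root (0 < X < 1) gives X = 0.493.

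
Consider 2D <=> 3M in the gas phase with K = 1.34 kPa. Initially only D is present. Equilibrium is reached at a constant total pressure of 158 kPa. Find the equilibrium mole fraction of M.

y_M = 0.179

Basis: 1 mol D initially; let X = conversion of D. Extent ξ = 0.5X.
Species balance: n_D = 1 − X; n_M = 1.5X.
Summing: n_T = 1 + 0.5X.
With p_i = (n_i/n_T)P, K = p_M^3 / (p_D^2).
Setting this equal to 1.34 kPa and taking the physical root (0 < X < 1) gives X = 0.127.
Then n_M = 0.19, n_T = 1.06, so y_M = 0.179.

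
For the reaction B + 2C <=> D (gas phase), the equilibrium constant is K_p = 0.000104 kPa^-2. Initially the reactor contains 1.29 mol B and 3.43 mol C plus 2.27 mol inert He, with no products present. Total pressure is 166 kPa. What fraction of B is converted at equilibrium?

X = 0.335

Basis: 1.29 mol B initially; let X = conversion of B. Extent ξ = 1.29X.
Species balance: n_B = 1.29 − 1.29X; n_C = 3.43 − 2.58X; n_D = 1.29X; n_I = 2.27 (inert).
Summing: n_T = 6.99 − 2.58X.
y_i = n_i/n_T, p_i = y_i·P. K_p = p_D / (p_B p_C^2).
This yields a degree-3 equation in X; solving on (0,1), X = 0.335.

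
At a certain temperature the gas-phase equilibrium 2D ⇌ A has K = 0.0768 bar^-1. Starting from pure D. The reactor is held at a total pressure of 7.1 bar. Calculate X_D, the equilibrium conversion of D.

X = 0.439

Take 1 mol D as basis and let X be its fractional conversion, so ξ = 0.5X.
Species balance: n_D = 1 − X; n_A = 0.5X.
n_T = Σnᵢ = 1 − 0.5X.
Mole fractions y_i = n_i/n_T; K = p_A / (p_D^2) with p_i = y_i·P.
Equating to 0.0768 bar^-1 and solving on 0 < X < 1: X = 0.439.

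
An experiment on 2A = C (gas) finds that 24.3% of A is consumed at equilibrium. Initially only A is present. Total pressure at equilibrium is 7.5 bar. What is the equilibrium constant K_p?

Basis: 1 mol A initially; let X = conversion of A. Extent ξ = 0.5X.
At extent ξ: n_A = 1 − X; n_C = 0.5X.
Total moles n_T = 1 − 0.5X.
At X = 0.243: n_A = 0.757, n_C = 0.121, n_T = 0.879.
p_i = (n_i/n_T)·P. K_p = p_C / (p_A^2) = 0.0248 bar^-1.

K_p = 0.0248 bar^-1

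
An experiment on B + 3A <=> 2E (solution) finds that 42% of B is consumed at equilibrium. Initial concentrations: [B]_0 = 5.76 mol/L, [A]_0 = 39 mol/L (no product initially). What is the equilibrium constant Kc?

Kc = 0.000219 (mol/L)^-2

Let X = conversion of B.
Concentrations: [B] = 5.76 − 5.76X; [A] = 39 − 17.3X; [E] = 11.5X.
At X = 0.42: [B] = 3.34, [A] = 31.7, [E] = 4.84.
Kc = [E]^2 / ([B] [A]^3) = 0.000219 (mol/L)^-2.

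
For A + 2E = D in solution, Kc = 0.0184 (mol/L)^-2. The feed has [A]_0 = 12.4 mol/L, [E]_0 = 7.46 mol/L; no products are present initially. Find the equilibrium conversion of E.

X = 0.557

Let X = conversion of E; extent ξ = 7.46X/2 mol/L.
Concentrations: [A] = 12.4 − 3.73X; [E] = 7.46 − 7.46X; [D] = 3.73X.
Kc = [D] / ([A] [E]^2).
Solving Kc = 0.0184 for X ∈ (0,1): X = 0.557.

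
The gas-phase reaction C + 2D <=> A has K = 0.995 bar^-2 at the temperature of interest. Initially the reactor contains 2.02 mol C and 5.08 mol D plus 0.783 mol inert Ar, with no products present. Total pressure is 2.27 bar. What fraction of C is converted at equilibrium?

Basis: 2.02 mol C initially; let X = conversion of C. Extent ξ = 2.02X.
Species balance: n_C = 2.02 − 2.02X; n_D = 5.08 − 4.04X; n_A = 2.02X; n_I = 0.783 (inert).
n_T = Σnᵢ = 7.88 − 4.04X.
With p_i = (n_i/n_T)P, K = p_A / (p_C p_D^2).
Substituting and setting equal to 0.995 bar^-2 gives a polynomial in X; the root in (0,1) is X = 0.562.

X = 0.562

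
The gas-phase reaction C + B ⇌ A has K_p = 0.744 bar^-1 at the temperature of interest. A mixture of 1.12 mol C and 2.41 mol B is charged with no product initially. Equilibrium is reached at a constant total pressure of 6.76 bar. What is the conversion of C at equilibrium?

Take 1.12 mol C as basis and let X be its fractional conversion, so ξ = 1.12X.
Moles: n_C = 1.12 − 1.12X; n_B = 2.41 − 1.12X; n_A = 1.12X.
Total moles n_T = 3.53 − 1.12X.
Mole fractions y_i = n_i/n_T; K_p = p_A / (p_C p_B) with p_i = y_i·P.
Equating to 0.744 bar^-1 and solving on 0 < X < 1: X = 0.746.

X = 0.746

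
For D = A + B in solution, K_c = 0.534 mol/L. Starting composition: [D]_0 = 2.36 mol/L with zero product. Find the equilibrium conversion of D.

X = 0.376

Let X = conversion of D; extent ξ = 2.36·X mol/L.
Concentrations: [D] = 2.36 − 2.36X; [A] = 2.36X; [B] = 2.36X.
K_c = [A] [B] / ([D]).
Setting equal to 0.534 and solving for X on (0,1) gives X = 0.376.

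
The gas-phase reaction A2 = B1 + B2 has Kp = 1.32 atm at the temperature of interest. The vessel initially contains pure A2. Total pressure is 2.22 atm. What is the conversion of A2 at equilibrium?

X = 0.611

Let X = conversion of A2 (basis 1 mol A2); extent of reaction ξ = X.
At extent ξ: n_A2 = 1 − X; n_B1 = X; n_B2 = X.
Total moles n_T = 1 + X.
Mole fractions y_i = n_i/n_T; Kp = p_B1 p_B2 / (p_A2) with p_i = y_i·P.
Setting this equal to 1.32 atm and taking the physical root (0 < X < 1) gives X = 0.611.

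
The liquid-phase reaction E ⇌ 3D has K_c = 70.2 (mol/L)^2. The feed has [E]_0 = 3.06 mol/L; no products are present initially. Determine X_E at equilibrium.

X = 0.513

Let X = conversion of E; extent ξ = 3.06·X mol/L.
Concentrations: [E] = 3.06 − 3.06X; [D] = 9.18X.
K_c = [D]^3 / ([E]).
Setting equal to 70.2 and solving for X on (0,1) gives X = 0.513.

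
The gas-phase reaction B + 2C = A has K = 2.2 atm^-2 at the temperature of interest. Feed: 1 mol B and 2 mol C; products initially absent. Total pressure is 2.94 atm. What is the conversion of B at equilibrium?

Let X = conversion of B (basis 1 mol B); extent of reaction ξ = X.
Moles: n_B = 1 − X; n_C = 2 − 2X; n_A = X.
Summing: n_T = 3 − 2X.
With p_i = (n_i/n_T)P, K = p_A / (p_B p_C^2).
This yields a degree-3 equation in X; solving on (0,1), X = 0.715.

X = 0.715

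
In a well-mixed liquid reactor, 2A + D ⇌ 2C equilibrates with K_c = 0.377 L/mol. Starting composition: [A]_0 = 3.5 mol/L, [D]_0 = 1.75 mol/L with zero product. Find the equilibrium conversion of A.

X = 0.388

Let X = conversion of A; extent ξ = 3.5X/2 mol/L.
Concentrations: [A] = 3.5 − 3.5X; [D] = 1.75 − 1.75X; [C] = 3.5X.
K_c = [C]^2 / ([A]^2 [D]).
Equating to 0.377 L/mol: the physical root is X = 0.388.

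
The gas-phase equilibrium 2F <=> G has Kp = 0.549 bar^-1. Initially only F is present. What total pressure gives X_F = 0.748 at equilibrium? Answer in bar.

Basis: 1 mol F initially; let X = conversion of F. Extent ξ = 0.5X.
Species balance: n_F = 1 − X; n_G = 0.5X.
Total moles n_T = 1 − 0.5X.
Kp = p_G / (p_F^2) with p_i = (n_i/n_T)·P.
At X = 0.748: the mole-fraction product g(X) = Π y_i^ν_i = 3.687. Since Kp = g(X)·P^{-1}, P = (g/Kp)^(1/1) = (3.687/0.549)^(1/1) = 6.72 bar.

P = 6.72 bar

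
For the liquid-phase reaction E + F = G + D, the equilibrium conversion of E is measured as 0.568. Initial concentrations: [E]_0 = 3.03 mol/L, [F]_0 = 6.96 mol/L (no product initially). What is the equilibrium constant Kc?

Let X = conversion of E.
Concentrations: [E] = 3.03 − 3.03X; [F] = 6.96 − 3.03X; [G] = 3.03X; [D] = 3.03X.
At X = 0.568: [E] = 1.31, [F] = 5.24, [G] = 1.72, [D] = 1.72.
Kc = [G] [D] / ([E] [F]) = 0.432.

Kc = 0.432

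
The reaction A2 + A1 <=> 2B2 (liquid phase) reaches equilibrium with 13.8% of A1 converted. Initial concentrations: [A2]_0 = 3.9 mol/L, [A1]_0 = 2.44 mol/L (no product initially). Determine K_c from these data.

K_c = 0.0605

Let X = conversion of A1.
Concentrations: [A2] = 3.9 − 2.44X; [A1] = 2.44 − 2.44X; [B2] = 4.88X.
At X = 0.138: [A2] = 3.56, [A1] = 2.1, [B2] = 0.673.
K_c = [B2]^2 / ([A2] [A1]) = 0.0605.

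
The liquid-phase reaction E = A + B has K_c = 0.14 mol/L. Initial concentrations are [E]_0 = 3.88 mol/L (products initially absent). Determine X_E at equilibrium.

X = 0.173

Let X = conversion of E; extent ξ = 3.88·X mol/L.
Concentrations: [E] = 3.88 − 3.88X; [A] = 3.88X; [B] = 3.88X.
K_c = [A] [B] / ([E]).
Setting equal to 0.14 and solving for X on (0,1) gives X = 0.173.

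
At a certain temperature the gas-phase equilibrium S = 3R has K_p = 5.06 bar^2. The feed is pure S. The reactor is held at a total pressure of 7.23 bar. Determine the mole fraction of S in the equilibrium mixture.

y_S = 0.610

Take 1 mol S as basis and let X be its fractional conversion, so ξ = X.
Species balance: n_S = 1 − X; n_R = 3X.
Total moles n_T = 1 + 2X.
With p_i = (n_i/n_T)P, K_p = p_R^3 / (p_S).
Setting this equal to 5.06 bar^2 and taking the physical root (0 < X < 1) gives X = 0.175.
Then n_S = 0.825, n_T = 1.35, so y_S = 0.610.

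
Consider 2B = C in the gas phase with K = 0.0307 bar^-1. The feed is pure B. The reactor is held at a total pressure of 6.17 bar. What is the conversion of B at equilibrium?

X = 0.246

Let X = conversion of B (basis 1 mol B); extent of reaction ξ = 0.5X.
Mole table: n_B = 1 − X; n_C = 0.5X.
Total moles n_T = 1 − 0.5X.
y_i = n_i/n_T, p_i = y_i·P. K = p_C / (p_B^2).
Substituting and setting equal to 0.0307 bar^-1 gives a polynomial in X; the root in (0,1) is X = 0.246.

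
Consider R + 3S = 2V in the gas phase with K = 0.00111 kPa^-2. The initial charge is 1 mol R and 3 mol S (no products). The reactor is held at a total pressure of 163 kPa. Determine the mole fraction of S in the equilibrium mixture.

y_S = 0.391

Basis: 1 mol R initially; let X = conversion of R. Extent ξ = X.
Mole table: n_R = 1 − X; n_S = 3 − 3X; n_V = 2X.
n_T = Σnᵢ = 4 − 2X.
Mole fractions y_i = n_i/n_T; K = p_V^2 / (p_R p_S^3) with p_i = y_i·P.
Substituting and setting equal to 0.00111 kPa^-2 gives a polynomial in X; the root in (0,1) is X = 0.648.
Then n_S = 1.06, n_T = 2.7, so y_S = 0.391.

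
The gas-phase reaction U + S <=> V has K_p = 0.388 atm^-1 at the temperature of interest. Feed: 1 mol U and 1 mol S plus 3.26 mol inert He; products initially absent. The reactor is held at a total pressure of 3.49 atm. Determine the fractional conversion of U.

Let X = conversion of U (basis 1 mol U); extent of reaction ξ = X.
At extent ξ: n_U = 1 − X; n_S = 1 − X; n_V = X; n_I = 3.26 (inert).
n_T = Σnᵢ = 5.26 − X.
y_i = n_i/n_T, p_i = y_i·P. K_p = p_V / (p_U p_S).
Setting this equal to 0.388 atm^-1 and taking the physical root (0 < X < 1) gives X = 0.179.

X = 0.179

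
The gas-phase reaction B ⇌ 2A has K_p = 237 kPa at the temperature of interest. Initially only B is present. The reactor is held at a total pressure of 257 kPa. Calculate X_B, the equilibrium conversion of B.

Basis: 1 mol B initially; let X = conversion of B. Extent ξ = X.
Moles: n_B = 1 − X; n_A = 2X.
Total moles n_T = 1 + X.
With p_i = (n_i/n_T)P, K_p = p_A^2 / (p_B).
Substituting and setting equal to 237 kPa gives a polynomial in X; the root in (0,1) is X = 0.433.

X = 0.433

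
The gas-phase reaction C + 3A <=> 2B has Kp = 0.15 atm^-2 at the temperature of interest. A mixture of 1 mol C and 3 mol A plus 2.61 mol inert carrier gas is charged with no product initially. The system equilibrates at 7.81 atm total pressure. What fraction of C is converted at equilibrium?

Take 1 mol C as basis and let X be its fractional conversion, so ξ = X.
Species balance: n_C = 1 − X; n_A = 3 − 3X; n_B = 2X; n_I = 2.61 (inert).
n_T = Σnᵢ = 6.61 − 2X.
Mole fractions y_i = n_i/n_T; Kp = p_B^2 / (p_C p_A^3) with p_i = y_i·P.
Equating to 0.15 atm^-2 and solving on 0 < X < 1: X = 0.436.

X = 0.436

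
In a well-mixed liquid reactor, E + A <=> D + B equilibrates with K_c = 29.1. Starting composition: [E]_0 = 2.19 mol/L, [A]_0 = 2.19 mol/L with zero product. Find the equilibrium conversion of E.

X = 0.844

Let X = conversion of E; extent ξ = 2.19·X mol/L.
Concentrations: [E] = 2.19 − 2.19X; [A] = 2.19 − 2.19X; [D] = 2.19X; [B] = 2.19X.
K_c = [D] [B] / ([E] [A]).
Equating to 29.1: the physical root is X = 0.844.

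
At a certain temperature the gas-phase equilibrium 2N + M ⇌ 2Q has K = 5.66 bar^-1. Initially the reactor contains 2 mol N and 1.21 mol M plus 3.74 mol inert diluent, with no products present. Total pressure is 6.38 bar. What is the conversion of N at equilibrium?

X = 0.643

Take 2 mol N as basis and let X be its fractional conversion, so ξ = X.
Species balance: n_N = 2 − 2X; n_M = 1.21 − X; n_Q = 2X; n_I = 3.74 (inert).
n_T = Σnᵢ = 6.95 − X.
Mole fractions y_i = n_i/n_T; K = p_Q^2 / (p_N^2 p_M) with p_i = y_i·P.
Setting this equal to 5.66 bar^-1 and taking the physical root (0 < X < 1) gives X = 0.643.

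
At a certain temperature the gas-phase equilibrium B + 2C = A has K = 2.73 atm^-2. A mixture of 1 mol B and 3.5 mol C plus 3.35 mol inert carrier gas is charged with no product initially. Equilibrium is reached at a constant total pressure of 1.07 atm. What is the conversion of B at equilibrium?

X = 0.328

Take 1 mol B as basis and let X be its fractional conversion, so ξ = X.
At extent ξ: n_B = 1 − X; n_C = 3.5 − 2X; n_A = X; n_I = 3.35 (inert).
n_T = Σnᵢ = 7.85 − 2X.
y_i = n_i/n_T, p_i = y_i·P. K = p_A / (p_B p_C^2).
Setting this equal to 2.73 atm^-2 and taking the physical root (0 < X < 1) gives X = 0.328.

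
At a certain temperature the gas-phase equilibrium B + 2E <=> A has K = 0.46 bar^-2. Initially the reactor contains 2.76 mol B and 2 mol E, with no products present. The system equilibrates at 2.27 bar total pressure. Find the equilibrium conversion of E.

X = 0.448

Basis: 2 mol E initially; let X = conversion of E. Extent ξ = X.
At extent ξ: n_B = 2.76 − X; n_E = 2 − 2X; n_A = X.
Total moles n_T = 4.76 − 2X.
With p_i = (n_i/n_T)P, K = p_A / (p_B p_E^2).
This yields a degree-3 equation in X; solving on (0,1), X = 0.448.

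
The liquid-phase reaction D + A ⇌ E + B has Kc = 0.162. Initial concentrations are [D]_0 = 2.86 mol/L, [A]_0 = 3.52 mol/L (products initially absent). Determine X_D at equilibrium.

X = 0.318

Let X = conversion of D; extent ξ = 2.86·X mol/L.
Concentrations: [D] = 2.86 − 2.86X; [A] = 3.52 − 2.86X; [E] = 2.86X; [B] = 2.86X.
Kc = [E] [B] / ([D] [A]).
Solving Kc = 0.162 for X ∈ (0,1): X = 0.318.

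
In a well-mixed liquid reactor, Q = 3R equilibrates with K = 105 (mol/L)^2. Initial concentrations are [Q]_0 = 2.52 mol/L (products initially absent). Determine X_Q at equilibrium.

Let X = conversion of Q; extent ξ = 2.52·X mol/L.
Concentrations: [Q] = 2.52 − 2.52X; [R] = 7.56X.
K = [R]^3 / ([Q]).
Solving K = 105 for X ∈ (0,1): X = 0.617.

X = 0.617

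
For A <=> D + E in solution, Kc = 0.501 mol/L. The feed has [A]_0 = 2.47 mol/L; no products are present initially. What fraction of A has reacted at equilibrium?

Let X = conversion of A; extent ξ = 2.47·X mol/L.
Concentrations: [A] = 2.47 − 2.47X; [D] = 2.47X; [E] = 2.47X.
Kc = [D] [E] / ([A]).
Setting equal to 0.501 and solving for X on (0,1) gives X = 0.360.

X = 0.360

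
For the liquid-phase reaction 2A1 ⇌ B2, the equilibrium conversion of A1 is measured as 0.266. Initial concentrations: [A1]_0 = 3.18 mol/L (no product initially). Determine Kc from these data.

Kc = 0.0776 L/mol

Let X = conversion of A1.
Concentrations: [A1] = 3.18 − 3.18X; [B2] = 1.59X.
At X = 0.266: [A1] = 2.33, [B2] = 0.423.
Kc = [B2] / ([A1]^2) = 0.0776 L/mol.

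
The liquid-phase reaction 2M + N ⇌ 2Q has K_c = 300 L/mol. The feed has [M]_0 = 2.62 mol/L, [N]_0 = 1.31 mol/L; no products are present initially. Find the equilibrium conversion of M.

X = 0.875

Let X = conversion of M; extent ξ = 2.62X/2 mol/L.
Concentrations: [M] = 2.62 − 2.62X; [N] = 1.31 − 1.31X; [Q] = 2.62X.
K_c = [Q]^2 / ([M]^2 [N]).
Equating to 300 L/mol: the physical root is X = 0.875.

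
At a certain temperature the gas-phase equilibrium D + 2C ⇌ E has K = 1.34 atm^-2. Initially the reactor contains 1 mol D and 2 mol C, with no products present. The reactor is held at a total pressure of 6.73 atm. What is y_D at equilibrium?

y_D = 0.135

Let X = conversion of D (basis 1 mol D); extent of reaction ξ = X.
Moles: n_D = 1 − X; n_C = 2 − 2X; n_E = X.
n_T = Σnᵢ = 3 − 2X.
With p_i = (n_i/n_T)P, K = p_E / (p_D p_C^2).
This yields a degree-3 equation in X; solving on (0,1), X = 0.815.
Then n_D = 0.185, n_T = 1.37, so y_D = 0.135.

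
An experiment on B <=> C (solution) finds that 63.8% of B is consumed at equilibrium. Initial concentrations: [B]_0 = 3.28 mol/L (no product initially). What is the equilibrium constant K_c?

K_c = 1.76

Let X = conversion of B.
Concentrations: [B] = 3.28 − 3.28X; [C] = 3.28X.
At X = 0.638: [B] = 1.19, [C] = 2.09.
K_c = [C] / ([B]) = 1.76.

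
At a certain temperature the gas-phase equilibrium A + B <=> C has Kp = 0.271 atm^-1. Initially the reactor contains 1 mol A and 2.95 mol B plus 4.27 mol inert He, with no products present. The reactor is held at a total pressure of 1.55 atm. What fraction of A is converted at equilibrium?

Basis: 1 mol A initially; let X = conversion of A. Extent ξ = X.
At extent ξ: n_A = 1 − X; n_B = 2.95 − X; n_C = X; n_I = 4.27 (inert).
Total moles n_T = 8.22 − X.
Mole fractions y_i = n_i/n_T; Kp = p_C / (p_A p_B) with p_i = y_i·P.
Setting this equal to 0.271 atm^-1 and taking the physical root (0 < X < 1) gives X = 0.128.

X = 0.128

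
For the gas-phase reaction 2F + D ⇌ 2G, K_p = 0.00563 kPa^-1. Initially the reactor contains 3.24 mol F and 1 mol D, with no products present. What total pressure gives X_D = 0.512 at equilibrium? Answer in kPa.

P = 290 kPa

Basis: 1 mol D initially; let X = conversion of D. Extent ξ = X.
Mole table: n_F = 3.24 − 2X; n_D = 1 − X; n_G = 2X.
n_T = Σnᵢ = 4.24 − X.
K_p = p_G^2 / (p_F^2 p_D) with p_i = (n_i/n_T)·P.
At X = 0.512: the mole-fraction product g(X) = Π y_i^ν_i = 1.631. Since K_p = g(X)·P^{-1}, P = (g/K_p)^(1/1) = (1.631/0.00563)^(1/1) = 290 kPa.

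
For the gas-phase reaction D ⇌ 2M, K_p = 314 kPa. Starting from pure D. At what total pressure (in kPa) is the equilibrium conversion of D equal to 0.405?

Take 1 mol D as basis and let X be its fractional conversion, so ξ = X.
Mole table: n_D = 1 − X; n_M = 2X.
n_T = Σnᵢ = 1 + X.
K_p = p_M^2 / (p_D) with p_i = (n_i/n_T)·P.
At X = 0.405: the mole-fraction product g(X) = Π y_i^ν_i = 0.7848. Since K_p = g(X)·P^{1}, P = (K_p/g)^(1/1) = (314/0.7848)^(1/1) = 400 kPa.

P = 400 kPa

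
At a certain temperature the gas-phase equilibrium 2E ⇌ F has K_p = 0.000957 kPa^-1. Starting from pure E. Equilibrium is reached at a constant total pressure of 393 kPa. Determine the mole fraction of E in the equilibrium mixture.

y_E = 0.774

Let X = conversion of E (basis 1 mol E); extent of reaction ξ = 0.5X.
Species balance: n_E = 1 − X; n_F = 0.5X.
Total moles n_T = 1 − 0.5X.
Mole fractions y_i = n_i/n_T; K_p = p_F / (p_E^2) with p_i = y_i·P.
Equating to 0.000957 kPa^-1 and solving on 0 < X < 1: X = 0.368.
Then n_E = 0.632, n_T = 0.816, so y_E = 0.774.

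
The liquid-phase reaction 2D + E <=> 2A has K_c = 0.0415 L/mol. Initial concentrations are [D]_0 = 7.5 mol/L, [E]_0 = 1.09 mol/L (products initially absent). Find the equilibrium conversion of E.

X = 0.464

Let X = conversion of E; extent ξ = 1.09·X mol/L.
Concentrations: [D] = 7.5 − 2.18X; [E] = 1.09 − 1.09X; [A] = 2.18X.
K_c = [A]^2 / ([D]^2 [E]).
Solving K_c = 0.0415 for X ∈ (0,1): X = 0.464.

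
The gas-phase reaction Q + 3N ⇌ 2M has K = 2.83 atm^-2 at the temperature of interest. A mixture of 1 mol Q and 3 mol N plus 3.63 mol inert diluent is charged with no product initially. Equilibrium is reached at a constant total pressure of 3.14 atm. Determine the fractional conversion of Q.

Let X = conversion of Q (basis 1 mol Q); extent of reaction ξ = X.
Mole table: n_Q = 1 − X; n_N = 3 − 3X; n_M = 2X; n_I = 3.63 (inert).
Summing: n_T = 7.63 − 2X.
With p_i = (n_i/n_T)P, K = p_M^2 / (p_Q p_N^3).
This yields a degree-4 equation in X; solving on (0,1), X = 0.506.

X = 0.506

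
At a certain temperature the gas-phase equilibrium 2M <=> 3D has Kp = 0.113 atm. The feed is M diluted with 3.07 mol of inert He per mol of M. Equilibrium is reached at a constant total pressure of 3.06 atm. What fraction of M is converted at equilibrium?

Basis: 1 mol M initially; let X = conversion of M. Extent ξ = 0.5X.
At extent ξ: n_M = 1 − X; n_D = 1.5X; n_I = 3.07 (inert).
n_T = Σnᵢ = 4.07 + 0.5X.
Mole fractions y_i = n_i/n_T; Kp = p_D^3 / (p_M^2) with p_i = y_i·P.
Setting this equal to 0.113 atm and taking the physical root (0 < X < 1) gives X = 0.286.

X = 0.286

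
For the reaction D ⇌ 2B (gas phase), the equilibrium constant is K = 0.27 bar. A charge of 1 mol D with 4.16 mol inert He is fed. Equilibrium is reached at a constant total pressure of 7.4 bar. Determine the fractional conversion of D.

X = 0.198

Let X = conversion of D (basis 1 mol D); extent of reaction ξ = X.
Moles: n_D = 1 − X; n_B = 2X; n_I = 4.16 (inert).
Total moles n_T = 5.16 + X.
y_i = n_i/n_T, p_i = y_i·P. K = p_B^2 / (p_D).
Substituting and setting equal to 0.27 bar gives a polynomial in X; the root in (0,1) is X = 0.198.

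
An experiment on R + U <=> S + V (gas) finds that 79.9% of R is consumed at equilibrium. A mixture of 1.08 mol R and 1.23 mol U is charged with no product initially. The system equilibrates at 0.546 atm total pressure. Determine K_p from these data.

K_p = 9.34

Take 1.08 mol R as basis and let X be its fractional conversion, so ξ = 1.08X.
Moles: n_R = 1.08 − 1.08X; n_U = 1.23 − 1.08X; n_S = 1.08X; n_V = 1.08X.
n_T stays at 2.31 (no change in mole number).
At X = 0.799: n_R = 0.217, n_U = 0.367, n_S = 0.863, n_V = 0.863, n_T = 2.31.
p_i = (n_i/n_T)·P. K_p = p_S p_V / (p_R p_U) = 9.34.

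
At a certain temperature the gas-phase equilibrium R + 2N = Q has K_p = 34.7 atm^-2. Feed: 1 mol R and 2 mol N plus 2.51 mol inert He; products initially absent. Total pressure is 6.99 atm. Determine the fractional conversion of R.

Let X = conversion of R (basis 1 mol R); extent of reaction ξ = X.
Moles: n_R = 1 − X; n_N = 2 − 2X; n_Q = X; n_I = 2.51 (inert).
Total moles n_T = 5.51 − 2X.
Mole fractions y_i = n_i/n_T; K_p = p_Q / (p_R p_N^2) with p_i = y_i·P.
Equating to 34.7 atm^-2 and solving on 0 < X < 1: X = 0.878.

X = 0.878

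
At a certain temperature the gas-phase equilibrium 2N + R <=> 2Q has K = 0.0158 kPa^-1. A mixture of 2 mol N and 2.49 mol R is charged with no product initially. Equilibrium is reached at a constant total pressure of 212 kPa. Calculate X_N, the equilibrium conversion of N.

X = 0.562

Let X = conversion of N (basis 2 mol N); extent of reaction ξ = X.
Species balance: n_N = 2 − 2X; n_R = 2.49 − X; n_Q = 2X.
n_T = Σnᵢ = 4.49 − X.
y_i = n_i/n_T, p_i = y_i·P. K = p_Q^2 / (p_N^2 p_R).
Setting this equal to 0.0158 kPa^-1 and taking the physical root (0 < X < 1) gives X = 0.562.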